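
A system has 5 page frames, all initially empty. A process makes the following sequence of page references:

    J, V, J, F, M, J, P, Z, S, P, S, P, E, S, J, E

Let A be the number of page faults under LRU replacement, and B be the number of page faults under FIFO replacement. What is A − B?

-1

Under LRU: F F . F F . F F F . . . F . . . → 8 faults.
Under FIFO: F F . F F . F F F . . . F . F . → 9 faults.
A − B = 8 − 9 = -1.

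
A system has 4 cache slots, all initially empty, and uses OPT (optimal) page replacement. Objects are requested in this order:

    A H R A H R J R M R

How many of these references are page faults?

A: miss, frames (A)
H: miss, frames (A H)
R: miss, frames (A H R)
A: hit
H: hit
R: hit
J: miss, frames (A H R J)
R: hit
M: miss, evict J, frames (A H R M)
R: hit
Page faults: 5.

5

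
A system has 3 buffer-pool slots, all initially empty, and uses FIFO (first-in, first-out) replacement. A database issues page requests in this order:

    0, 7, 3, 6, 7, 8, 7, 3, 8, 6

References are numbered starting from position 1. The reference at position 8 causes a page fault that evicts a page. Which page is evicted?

pos 1: 0: fault, frames {0}
pos 2: 7: fault, frames {0,7}
pos 3: 3: fault, frames {0,7,3}
pos 4: 6: fault, evict 0, frames {7,3,6}
pos 5: 7: hit
pos 6: 8: fault, evict 7, frames {3,6,8}
pos 7: 7: fault, evict 3, frames {6,8,7}
pos 8: 3: fault, evict 6, frames {8,7,3}
At position 8, page 6 is evicted.

6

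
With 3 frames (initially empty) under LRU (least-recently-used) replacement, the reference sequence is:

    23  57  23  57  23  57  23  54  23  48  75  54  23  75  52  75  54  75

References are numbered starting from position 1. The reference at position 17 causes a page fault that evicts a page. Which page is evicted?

pos 1: 23 → fault, frames [23]
pos 2: 57 → fault, frames [23, 57]
pos 3: 23 → hit
pos 4: 57 → hit
pos 5: 23 → hit
pos 6: 57 → hit
pos 7: 23 → hit
pos 8: 54 → fault, frames [57, 23, 54]
pos 9: 23 → hit
pos 10: 48 → fault, evict 57, frames [54, 23, 48]
pos 11: 75 → fault, evict 54, frames [23, 48, 75]
pos 12: 54 → fault, evict 23, frames [48, 75, 54]
pos 13: 23 → fault, evict 48, frames [75, 54, 23]
pos 14: 75 → hit
pos 15: 52 → fault, evict 54, frames [23, 75, 52]
pos 16: 75 → hit
pos 17: 54 → fault, evict 23, frames [52, 75, 54]
At position 17, page 23 is evicted.

23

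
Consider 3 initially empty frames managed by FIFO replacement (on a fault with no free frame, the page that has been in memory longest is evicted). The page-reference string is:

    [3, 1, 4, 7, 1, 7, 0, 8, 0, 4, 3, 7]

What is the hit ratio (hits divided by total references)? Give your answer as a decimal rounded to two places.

3 → fault, frames {3}
1 → fault, frames {3,1}
4 → fault, frames {3,1,4}
7 → fault, evict 3, frames {1,4,7}
1 → hit
7 → hit
0 → fault, evict 1, frames {4,7,0}
8 → fault, evict 4, frames {7,0,8}
0 → hit
4 → fault, evict 7, frames {0,8,4}
3 → fault, evict 0, frames {8,4,3}
7 → fault, evict 8, frames {4,3,7}
Hits: 3 of 12 references → 3/12 = 0.2500.

0.25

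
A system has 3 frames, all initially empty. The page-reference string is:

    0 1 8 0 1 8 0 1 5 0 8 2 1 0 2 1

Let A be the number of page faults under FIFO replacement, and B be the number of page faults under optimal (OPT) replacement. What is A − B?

Under FIFO: F F F . . . . . F F . F F . . . → 7 faults.
Under OPT: F F F . . . . . F . . F F . . . → 6 faults.
A − B = 7 − 6 = 1.

1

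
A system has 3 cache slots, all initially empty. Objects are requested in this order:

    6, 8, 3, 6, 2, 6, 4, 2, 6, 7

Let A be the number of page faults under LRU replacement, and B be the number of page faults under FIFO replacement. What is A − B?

-1

Under LRU: F F F . F . F . . F → 6 faults.
Under FIFO: F F F . F F F . . F → 7 faults.
A − B = 6 − 7 = -1.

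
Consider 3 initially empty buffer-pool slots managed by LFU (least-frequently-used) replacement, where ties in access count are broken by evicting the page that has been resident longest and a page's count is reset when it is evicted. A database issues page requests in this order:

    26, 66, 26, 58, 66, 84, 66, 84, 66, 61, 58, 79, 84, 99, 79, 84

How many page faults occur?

26 → miss, frames (26)
66 → miss, frames (26 66)
26 → hit
58 → miss, frames (26 66 58)
66 → hit
84 → miss, evict 58, frames (26 66 84)
66 → hit
84 → hit
66 → hit
61 → miss, evict 26, frames (66 84 61)
58 → miss, evict 61, frames (66 84 58)
79 → miss, evict 58, frames (66 84 79)
84 → hit
99 → miss, evict 79, frames (66 84 99)
79 → miss, evict 99, frames (66 84 79)
84 → hit
Page faults: 9.

9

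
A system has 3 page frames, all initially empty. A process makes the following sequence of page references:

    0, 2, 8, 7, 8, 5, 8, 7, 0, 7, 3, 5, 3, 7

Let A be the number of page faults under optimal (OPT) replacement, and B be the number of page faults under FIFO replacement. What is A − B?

-1

Under OPT: F F F F . F . . F . F . . . → 7 faults.
Under FIFO: F F F F . F . . F . F . . F → 8 faults.
A − B = 7 − 8 = -1.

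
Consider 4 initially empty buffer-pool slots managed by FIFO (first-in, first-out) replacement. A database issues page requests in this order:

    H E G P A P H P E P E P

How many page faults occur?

7

H: miss, frames (H)
E: miss, frames (H E)
G: miss, frames (H E G)
P: miss, frames (H E G P)
A: miss, evict H, frames (E G P A)
P: hit
H: miss, evict E, frames (G P A H)
P: hit
E: miss, evict G, frames (P A H E)
P: hit
E: hit
P: hit
Page faults: 7.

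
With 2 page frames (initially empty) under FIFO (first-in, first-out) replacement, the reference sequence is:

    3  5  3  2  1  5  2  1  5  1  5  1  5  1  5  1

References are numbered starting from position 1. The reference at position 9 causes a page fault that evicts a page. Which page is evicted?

pos 1: 3: fault, frames [3]
pos 2: 5: fault, frames [3, 5]
pos 3: 3: hit
pos 4: 2: fault, evict 3, frames [5, 2]
pos 5: 1: fault, evict 5, frames [2, 1]
pos 6: 5: fault, evict 2, frames [1, 5]
pos 7: 2: fault, evict 1, frames [5, 2]
pos 8: 1: fault, evict 5, frames [2, 1]
pos 9: 5: fault, evict 2, frames [1, 5]
At position 9, page 2 is evicted.

2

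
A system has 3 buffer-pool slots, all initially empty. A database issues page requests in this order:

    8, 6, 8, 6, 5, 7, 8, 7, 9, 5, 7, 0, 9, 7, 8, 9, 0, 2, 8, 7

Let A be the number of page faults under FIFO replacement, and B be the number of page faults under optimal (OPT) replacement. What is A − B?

Under FIFO: F F . . F F F . F F F F F . F . . F . F → 13 faults.
Under OPT: F F . . F F . . F . . F . . F . . F . F → 9 faults.
A − B = 13 − 9 = 4.

4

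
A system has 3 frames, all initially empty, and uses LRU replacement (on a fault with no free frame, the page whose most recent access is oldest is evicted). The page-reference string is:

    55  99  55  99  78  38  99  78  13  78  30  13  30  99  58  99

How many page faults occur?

55 → miss, frames [55]
99 → miss, frames [55, 99]
55 → hit
99 → hit
78 → miss, frames [55, 99, 78]
38 → miss, evict 55, frames [99, 78, 38]
99 → hit
78 → hit
13 → miss, evict 38, frames [99, 78, 13]
78 → hit
30 → miss, evict 99, frames [13, 78, 30]
13 → hit
30 → hit
99 → miss, evict 78, frames [13, 30, 99]
58 → miss, evict 13, frames [30, 99, 58]
99 → hit
Page faults: 8.

8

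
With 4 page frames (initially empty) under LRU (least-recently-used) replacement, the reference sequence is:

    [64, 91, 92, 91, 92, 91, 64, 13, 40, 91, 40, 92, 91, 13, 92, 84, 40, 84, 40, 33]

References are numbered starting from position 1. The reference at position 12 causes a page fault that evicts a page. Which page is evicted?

pos 1: 64 -> fault, frames {64}
pos 2: 91 -> fault, frames {64,91}
pos 3: 92 -> fault, frames {64,91,92}
pos 4: 91 -> hit
pos 5: 92 -> hit
pos 6: 91 -> hit
pos 7: 64 -> hit
pos 8: 13 -> fault, frames {92,91,64,13}
pos 9: 40 -> fault, evict 92, frames {91,64,13,40}
pos 10: 91 -> hit
pos 11: 40 -> hit
pos 12: 92 -> fault, evict 64, frames {13,91,40,92}
At position 12, page 64 is evicted.

64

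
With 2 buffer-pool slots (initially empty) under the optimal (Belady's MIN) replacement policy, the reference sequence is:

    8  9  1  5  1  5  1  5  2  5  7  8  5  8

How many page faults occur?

7

8 -> fault, frames (8)
9 -> fault, frames (8 9)
1 -> fault, evict 9, frames (8 1)
5 -> fault, evict 8, frames (1 5)
1 -> hit
5 -> hit
1 -> hit
5 -> hit
2 -> fault, evict 1, frames (5 2)
5 -> hit
7 -> fault, evict 2, frames (5 7)
8 -> fault, evict 7, frames (5 8)
5 -> hit
8 -> hit
Page faults: 7.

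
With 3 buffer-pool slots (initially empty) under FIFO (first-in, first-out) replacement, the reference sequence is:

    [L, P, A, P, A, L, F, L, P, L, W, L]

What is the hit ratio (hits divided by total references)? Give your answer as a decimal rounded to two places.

L: miss, frames (L)
P: miss, frames (L P)
A: miss, frames (L P A)
P: hit
A: hit
L: hit
F: miss, evict L, frames (P A F)
L: miss, evict P, frames (A F L)
P: miss, evict A, frames (F L P)
L: hit
W: miss, evict F, frames (L P W)
L: hit
Hits: 5 of 12 references → 5/12 = 0.4167.

0.42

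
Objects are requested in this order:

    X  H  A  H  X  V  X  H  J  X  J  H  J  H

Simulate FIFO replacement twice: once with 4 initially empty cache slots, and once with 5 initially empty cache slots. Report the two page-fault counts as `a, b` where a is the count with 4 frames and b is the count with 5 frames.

4 frames: F F F . . F . . F F . F . . → 7 faults.
5 frames: F F F . . F . . F . . . . . → 5 faults.
5 < 7: adding a frame reduced faults, as is typical.

7, 5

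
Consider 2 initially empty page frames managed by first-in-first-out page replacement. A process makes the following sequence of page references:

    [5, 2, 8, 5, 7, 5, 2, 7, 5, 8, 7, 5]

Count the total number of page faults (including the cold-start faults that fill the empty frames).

5: fault, frames [5]
2: fault, frames [5, 2]
8: fault, evict 5, frames [2, 8]
5: fault, evict 2, frames [8, 5]
7: fault, evict 8, frames [5, 7]
5: hit
2: fault, evict 5, frames [7, 2]
7: hit
5: fault, evict 7, frames [2, 5]
8: fault, evict 2, frames [5, 8]
7: fault, evict 5, frames [8, 7]
5: fault, evict 8, frames [7, 5]
Page faults: 10.

10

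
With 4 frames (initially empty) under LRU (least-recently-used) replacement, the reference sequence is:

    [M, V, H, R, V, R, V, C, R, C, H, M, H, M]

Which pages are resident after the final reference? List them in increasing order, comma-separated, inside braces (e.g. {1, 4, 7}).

M: fault, frames [M]
V: fault, frames [M, V]
H: fault, frames [M, V, H]
R: fault, frames [M, V, H, R]
V: hit
R: hit
V: hit
C: fault, evict M, frames [H, R, V, C]
R: hit
C: hit
H: hit
M: fault, evict V, frames [R, C, H, M]
H: hit
M: hit

{C, H, M, R}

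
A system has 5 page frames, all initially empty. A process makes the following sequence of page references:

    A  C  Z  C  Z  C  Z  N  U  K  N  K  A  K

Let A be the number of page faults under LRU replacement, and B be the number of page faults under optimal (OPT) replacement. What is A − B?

Under LRU: F F F . . . . F F F . . F . → 7 faults.
Under OPT: F F F . . . . F F F . . . . → 6 faults.
A − B = 7 − 6 = 1.

1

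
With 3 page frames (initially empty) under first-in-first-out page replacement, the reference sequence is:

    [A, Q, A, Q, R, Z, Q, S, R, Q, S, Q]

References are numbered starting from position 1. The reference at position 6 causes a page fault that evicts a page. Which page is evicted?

pos 1: A -> fault, frames [A]
pos 2: Q -> fault, frames [A, Q]
pos 3: A -> hit
pos 4: Q -> hit
pos 5: R -> fault, frames [A, Q, R]
pos 6: Z -> fault, evict A, frames [Q, R, Z]
At position 6, page A is evicted.

A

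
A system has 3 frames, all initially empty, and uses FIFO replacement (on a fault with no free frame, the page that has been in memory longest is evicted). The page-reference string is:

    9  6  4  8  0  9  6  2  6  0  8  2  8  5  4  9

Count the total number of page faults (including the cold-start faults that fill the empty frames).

13

9 → miss, frames {9}
6 → miss, frames {9,6}
4 → miss, frames {9,6,4}
8 → miss, evict 9, frames {6,4,8}
0 → miss, evict 6, frames {4,8,0}
9 → miss, evict 4, frames {8,0,9}
6 → miss, evict 8, frames {0,9,6}
2 → miss, evict 0, frames {9,6,2}
6 → hit
0 → miss, evict 9, frames {6,2,0}
8 → miss, evict 6, frames {2,0,8}
2 → hit
8 → hit
5 → miss, evict 2, frames {0,8,5}
4 → miss, evict 0, frames {8,5,4}
9 → miss, evict 8, frames {5,4,9}
Page faults: 13.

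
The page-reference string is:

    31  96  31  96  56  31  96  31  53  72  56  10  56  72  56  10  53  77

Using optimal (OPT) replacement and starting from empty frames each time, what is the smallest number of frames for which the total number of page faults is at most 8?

f=1: 18 faults
f=2: 12 faults
f=3: 8 faults
f=4: 7 faults
f=5: 7 faults
f=6: 7 faults
f=7: 7 faults
Smallest f with faults ≤ 8 is 3.

3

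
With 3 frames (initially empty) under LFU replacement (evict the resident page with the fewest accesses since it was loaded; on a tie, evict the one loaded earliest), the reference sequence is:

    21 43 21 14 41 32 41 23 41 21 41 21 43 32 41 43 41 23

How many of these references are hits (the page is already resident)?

21 → miss, frames (21)
43 → miss, frames (21 43)
21 → hit
14 → miss, frames (21 43 14)
41 → miss, evict 43, frames (21 14 41)
32 → miss, evict 14, frames (21 41 32)
41 → hit
23 → miss, evict 32, frames (21 41 23)
41 → hit
21 → hit
41 → hit
21 → hit
43 → miss, evict 23, frames (21 41 43)
32 → miss, evict 43, frames (21 41 32)
41 → hit
43 → miss, evict 32, frames (21 41 43)
41 → hit
23 → miss, evict 43, frames (21 41 23)
Hits: 8.

8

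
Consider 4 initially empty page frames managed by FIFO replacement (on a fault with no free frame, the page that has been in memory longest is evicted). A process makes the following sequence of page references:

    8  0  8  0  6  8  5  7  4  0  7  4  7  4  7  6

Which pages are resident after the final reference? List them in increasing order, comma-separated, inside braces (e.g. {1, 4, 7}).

8: miss, frames (8)
0: miss, frames (8 0)
8: hit
0: hit
6: miss, frames (8 0 6)
8: hit
5: miss, frames (8 0 6 5)
7: miss, evict 8, frames (0 6 5 7)
4: miss, evict 0, frames (6 5 7 4)
0: miss, evict 6, frames (5 7 4 0)
7: hit
4: hit
7: hit
4: hit
7: hit
6: miss, evict 5, frames (7 4 0 6)

{0, 4, 6, 7}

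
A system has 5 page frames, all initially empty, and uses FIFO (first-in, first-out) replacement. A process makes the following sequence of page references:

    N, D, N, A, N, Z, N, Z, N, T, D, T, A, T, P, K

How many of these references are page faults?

7

N → fault, frames {N}
D → fault, frames {N,D}
N → hit
A → fault, frames {N,D,A}
N → hit
Z → fault, frames {N,D,A,Z}
N → hit
Z → hit
N → hit
T → fault, frames {N,D,A,Z,T}
D → hit
T → hit
A → hit
T → hit
P → fault, evict N, frames {D,A,Z,T,P}
K → fault, evict D, frames {A,Z,T,P,K}
Page faults: 7.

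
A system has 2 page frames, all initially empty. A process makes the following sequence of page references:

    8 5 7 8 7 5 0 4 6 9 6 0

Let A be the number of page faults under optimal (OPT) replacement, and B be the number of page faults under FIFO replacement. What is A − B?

-1

Under OPT: F F F . . F F F F F . F → 9 faults.
Under FIFO: F F F F . F F F F F . F → 10 faults.
A − B = 9 − 10 = -1.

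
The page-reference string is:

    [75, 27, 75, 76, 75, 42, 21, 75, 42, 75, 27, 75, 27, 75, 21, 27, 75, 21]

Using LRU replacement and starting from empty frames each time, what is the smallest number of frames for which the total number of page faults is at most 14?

f=1: 18 faults
f=2: 12 faults
f=3: 7 faults
f=4: 6 faults
f=5: 5 faults
Smallest f with faults ≤ 14 is 2.

2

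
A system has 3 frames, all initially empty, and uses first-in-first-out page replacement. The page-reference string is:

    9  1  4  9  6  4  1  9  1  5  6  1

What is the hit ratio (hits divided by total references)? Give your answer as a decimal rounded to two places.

0.33

9 -> fault, frames [9]
1 -> fault, frames [9, 1]
4 -> fault, frames [9, 1, 4]
9 -> hit
6 -> fault, evict 9, frames [1, 4, 6]
4 -> hit
1 -> hit
9 -> fault, evict 1, frames [4, 6, 9]
1 -> fault, evict 4, frames [6, 9, 1]
5 -> fault, evict 6, frames [9, 1, 5]
6 -> fault, evict 9, frames [1, 5, 6]
1 -> hit
Hits: 4 of 12 references → 4/12 = 0.3333.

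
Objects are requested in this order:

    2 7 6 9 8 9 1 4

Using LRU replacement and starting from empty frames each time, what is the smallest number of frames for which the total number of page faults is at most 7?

2

f=1: 8 faults
f=2: 7 faults
f=3: 7 faults
f=4: 7 faults
f=5: 7 faults
f=6: 7 faults
f=7: 7 faults
Smallest f with faults ≤ 7 is 2.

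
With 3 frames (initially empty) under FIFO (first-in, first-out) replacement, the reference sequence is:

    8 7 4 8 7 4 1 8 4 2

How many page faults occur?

6

8 -> miss, frames (8)
7 -> miss, frames (8 7)
4 -> miss, frames (8 7 4)
8 -> hit
7 -> hit
4 -> hit
1 -> miss, evict 8, frames (7 4 1)
8 -> miss, evict 7, frames (4 1 8)
4 -> hit
2 -> miss, evict 4, frames (1 8 2)
Page faults: 6.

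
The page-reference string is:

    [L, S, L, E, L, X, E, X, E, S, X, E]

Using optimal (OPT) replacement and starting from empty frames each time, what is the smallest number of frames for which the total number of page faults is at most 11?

2

f=1: 12 faults
f=2: 6 faults
f=3: 4 faults
f=4: 4 faults
Smallest f with faults ≤ 11 is 2.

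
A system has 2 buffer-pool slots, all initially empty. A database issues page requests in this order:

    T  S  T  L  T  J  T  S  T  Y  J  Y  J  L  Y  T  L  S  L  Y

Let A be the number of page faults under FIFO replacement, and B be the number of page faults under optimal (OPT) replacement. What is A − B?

4

Under FIFO: F F . F F F . F F F F . . F F F F F . F → 15 faults.
Under OPT: F F . F . F . F . F F . . F . F . F . F → 11 faults.
A − B = 15 − 11 = 4.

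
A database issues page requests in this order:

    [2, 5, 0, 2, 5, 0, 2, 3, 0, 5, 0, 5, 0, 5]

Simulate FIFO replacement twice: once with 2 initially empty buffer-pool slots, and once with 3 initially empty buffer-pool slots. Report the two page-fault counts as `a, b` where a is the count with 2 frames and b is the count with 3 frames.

10, 4

2 frames: F F F F F F F F F F . . . . → 10 faults.
3 frames: F F F . . . . F . . . . . . → 4 faults.
4 < 10: adding a frame reduced faults, as is typical.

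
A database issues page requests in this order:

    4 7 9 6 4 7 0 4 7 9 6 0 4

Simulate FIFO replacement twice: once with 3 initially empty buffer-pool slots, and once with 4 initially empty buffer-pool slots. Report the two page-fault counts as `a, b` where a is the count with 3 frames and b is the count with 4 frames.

3 frames: F F F F F F F . . F F . F → 10 faults.
4 frames: F F F F . . F F F F F F F → 11 faults.
11 > 10: adding a frame increased faults — Belady's anomaly.

10, 11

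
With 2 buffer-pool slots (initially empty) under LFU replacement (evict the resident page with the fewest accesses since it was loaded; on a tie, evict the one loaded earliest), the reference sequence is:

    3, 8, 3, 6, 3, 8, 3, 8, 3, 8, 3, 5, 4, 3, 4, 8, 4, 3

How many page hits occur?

10

3 → fault, frames (3)
8 → fault, frames (3 8)
3 → hit
6 → fault, evict 8, frames (3 6)
3 → hit
8 → fault, evict 6, frames (3 8)
3 → hit
8 → hit
3 → hit
8 → hit
3 → hit
5 → fault, evict 8, frames (3 5)
4 → fault, evict 5, frames (3 4)
3 → hit
4 → hit
8 → fault, evict 4, frames (3 8)
4 → fault, evict 8, frames (3 4)
3 → hit
Hits: 10.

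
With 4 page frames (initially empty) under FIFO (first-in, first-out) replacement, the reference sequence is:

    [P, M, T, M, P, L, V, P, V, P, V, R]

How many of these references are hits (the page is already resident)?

5

P: miss, frames (P)
M: miss, frames (P M)
T: miss, frames (P M T)
M: hit
P: hit
L: miss, frames (P M T L)
V: miss, evict P, frames (M T L V)
P: miss, evict M, frames (T L V P)
V: hit
P: hit
V: hit
R: miss, evict T, frames (L V P R)
Hits: 5.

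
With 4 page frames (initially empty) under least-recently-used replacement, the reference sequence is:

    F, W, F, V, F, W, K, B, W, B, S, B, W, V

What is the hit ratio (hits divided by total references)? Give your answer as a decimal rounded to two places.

F → miss, frames [F]
W → miss, frames [F, W]
F → hit
V → miss, frames [W, F, V]
F → hit
W → hit
K → miss, frames [V, F, W, K]
B → miss, evict V, frames [F, W, K, B]
W → hit
B → hit
S → miss, evict F, frames [K, W, B, S]
B → hit
W → hit
V → miss, evict K, frames [S, B, W, V]
Hits: 7 of 14 references → 7/14 = 0.5000.

0.50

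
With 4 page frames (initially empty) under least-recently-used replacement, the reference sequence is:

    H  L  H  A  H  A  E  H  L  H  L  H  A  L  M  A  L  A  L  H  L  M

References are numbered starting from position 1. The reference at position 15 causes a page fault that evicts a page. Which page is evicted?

pos 1: H: miss, frames [H]
pos 2: L: miss, frames [H, L]
pos 3: H: hit
pos 4: A: miss, frames [L, H, A]
pos 5: H: hit
pos 6: A: hit
pos 7: E: miss, frames [L, H, A, E]
pos 8: H: hit
pos 9: L: hit
pos 10: H: hit
pos 11: L: hit
pos 12: H: hit
pos 13: A: hit
pos 14: L: hit
pos 15: M: miss, evict E, frames [H, A, L, M]
At position 15, page E is evicted.

E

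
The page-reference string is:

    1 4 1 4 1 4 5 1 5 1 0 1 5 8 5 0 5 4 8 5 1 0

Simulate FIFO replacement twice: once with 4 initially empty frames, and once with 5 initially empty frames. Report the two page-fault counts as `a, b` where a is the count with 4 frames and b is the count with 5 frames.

4 frames: F F . . . . F . . . F . . F . . . . . . F . → 6 faults.
5 frames: F F . . . . F . . . F . . F . . . . . . . . → 5 faults.
5 < 6: adding a frame reduced faults, as is typical.

6, 5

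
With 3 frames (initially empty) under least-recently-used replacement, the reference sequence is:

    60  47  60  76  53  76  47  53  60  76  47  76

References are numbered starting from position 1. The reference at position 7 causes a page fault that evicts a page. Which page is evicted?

60

pos 1: 60: fault, frames [60]
pos 2: 47: fault, frames [60, 47]
pos 3: 60: hit
pos 4: 76: fault, frames [47, 60, 76]
pos 5: 53: fault, evict 47, frames [60, 76, 53]
pos 6: 76: hit
pos 7: 47: fault, evict 60, frames [53, 76, 47]
At position 7, page 60 is evicted.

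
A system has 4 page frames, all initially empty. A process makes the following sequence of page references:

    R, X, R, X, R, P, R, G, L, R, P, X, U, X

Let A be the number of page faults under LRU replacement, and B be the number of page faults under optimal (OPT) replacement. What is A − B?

1

Under LRU: F F . . . F . F F . . F F . → 7 faults.
Under OPT: F F . . . F . F F . . . F . → 6 faults.
A − B = 7 − 6 = 1.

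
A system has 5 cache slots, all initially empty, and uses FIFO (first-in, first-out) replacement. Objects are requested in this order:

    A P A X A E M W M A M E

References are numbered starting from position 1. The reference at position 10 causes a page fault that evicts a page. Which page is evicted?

pos 1: A: miss, frames (A)
pos 2: P: miss, frames (A P)
pos 3: A: hit
pos 4: X: miss, frames (A P X)
pos 5: A: hit
pos 6: E: miss, frames (A P X E)
pos 7: M: miss, frames (A P X E M)
pos 8: W: miss, evict A, frames (P X E M W)
pos 9: M: hit
pos 10: A: miss, evict P, frames (X E M W A)
At position 10, page P is evicted.

P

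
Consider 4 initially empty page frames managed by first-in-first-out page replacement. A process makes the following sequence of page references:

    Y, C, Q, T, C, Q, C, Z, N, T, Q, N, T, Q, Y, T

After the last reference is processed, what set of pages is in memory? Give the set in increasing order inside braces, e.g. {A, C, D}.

Y: miss, frames (Y)
C: miss, frames (Y C)
Q: miss, frames (Y C Q)
T: miss, frames (Y C Q T)
C: hit
Q: hit
C: hit
Z: miss, evict Y, frames (C Q T Z)
N: miss, evict C, frames (Q T Z N)
T: hit
Q: hit
N: hit
T: hit
Q: hit
Y: miss, evict Q, frames (T Z N Y)
T: hit

{N, T, Y, Z}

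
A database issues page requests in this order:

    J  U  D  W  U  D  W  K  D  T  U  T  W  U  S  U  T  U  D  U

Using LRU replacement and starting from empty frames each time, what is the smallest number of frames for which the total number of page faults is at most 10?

4

f=1: 20 faults
f=2: 16 faults
f=3: 11 faults
f=4: 10 faults
f=5: 7 faults
f=6: 7 faults
f=7: 7 faults
Smallest f with faults ≤ 10 is 4.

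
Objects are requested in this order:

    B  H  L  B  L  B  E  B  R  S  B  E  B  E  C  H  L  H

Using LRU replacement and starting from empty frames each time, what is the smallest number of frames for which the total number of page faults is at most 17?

2

f=1: 18 faults
f=2: 12 faults
f=3: 10 faults
f=4: 9 faults
f=5: 9 faults
f=6: 9 faults
f=7: 7 faults
Smallest f with faults ≤ 17 is 2.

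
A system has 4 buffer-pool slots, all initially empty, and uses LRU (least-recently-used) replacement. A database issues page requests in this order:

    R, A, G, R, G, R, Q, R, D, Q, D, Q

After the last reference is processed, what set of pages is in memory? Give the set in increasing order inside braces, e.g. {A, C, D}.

R → miss, frames (R)
A → miss, frames (R A)
G → miss, frames (R A G)
R → hit
G → hit
R → hit
Q → miss, frames (A G R Q)
R → hit
D → miss, evict A, frames (G Q R D)
Q → hit
D → hit
Q → hit

{D, G, Q, R}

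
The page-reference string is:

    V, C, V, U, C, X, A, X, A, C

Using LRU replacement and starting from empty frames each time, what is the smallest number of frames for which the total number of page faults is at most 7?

2

f=1: 10 faults
f=2: 7 faults
f=3: 5 faults
f=4: 5 faults
f=5: 5 faults
Smallest f with faults ≤ 7 is 2.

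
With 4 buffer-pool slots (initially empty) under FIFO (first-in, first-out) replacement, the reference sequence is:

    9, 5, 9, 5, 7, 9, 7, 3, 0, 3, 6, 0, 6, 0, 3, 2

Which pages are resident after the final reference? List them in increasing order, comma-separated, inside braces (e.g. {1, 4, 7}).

{0, 2, 3, 6}

9: miss, frames (9)
5: miss, frames (9 5)
9: hit
5: hit
7: miss, frames (9 5 7)
9: hit
7: hit
3: miss, frames (9 5 7 3)
0: miss, evict 9, frames (5 7 3 0)
3: hit
6: miss, evict 5, frames (7 3 0 6)
0: hit
6: hit
0: hit
3: hit
2: miss, evict 7, frames (3 0 6 2)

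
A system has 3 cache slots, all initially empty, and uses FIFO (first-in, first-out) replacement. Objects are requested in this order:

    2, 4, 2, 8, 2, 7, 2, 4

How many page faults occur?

6

2 → fault, frames (2)
4 → fault, frames (2 4)
2 → hit
8 → fault, frames (2 4 8)
2 → hit
7 → fault, evict 2, frames (4 8 7)
2 → fault, evict 4, frames (8 7 2)
4 → fault, evict 8, frames (7 2 4)
Page faults: 6.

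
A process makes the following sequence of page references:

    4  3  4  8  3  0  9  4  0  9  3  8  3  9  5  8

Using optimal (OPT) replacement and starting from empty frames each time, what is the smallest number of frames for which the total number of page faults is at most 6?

5

f=1: 16 faults
f=2: 11 faults
f=3: 8 faults
f=4: 7 faults
f=5: 6 faults
f=6: 6 faults
Smallest f with faults ≤ 6 is 5.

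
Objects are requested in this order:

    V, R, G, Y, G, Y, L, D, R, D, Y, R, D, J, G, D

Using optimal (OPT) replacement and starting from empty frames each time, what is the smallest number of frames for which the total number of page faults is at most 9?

3

f=1: 16 faults
f=2: 11 faults
f=3: 8 faults
f=4: 7 faults
f=5: 7 faults
f=6: 7 faults
f=7: 7 faults
Smallest f with faults ≤ 9 is 3.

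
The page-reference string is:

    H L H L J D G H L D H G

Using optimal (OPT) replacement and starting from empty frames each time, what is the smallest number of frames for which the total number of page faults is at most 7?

f=1: 12 faults
f=2: 8 faults
f=3: 6 faults
f=4: 5 faults
f=5: 5 faults
Smallest f with faults ≤ 7 is 3.

3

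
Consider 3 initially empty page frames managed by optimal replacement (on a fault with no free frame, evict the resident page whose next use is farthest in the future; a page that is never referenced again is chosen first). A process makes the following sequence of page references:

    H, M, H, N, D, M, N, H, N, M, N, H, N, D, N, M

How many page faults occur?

6

H -> fault, frames (H)
M -> fault, frames (H M)
H -> hit
N -> fault, frames (H M N)
D -> fault, evict H, frames (M N D)
M -> hit
N -> hit
H -> fault, evict D, frames (M N H)
N -> hit
M -> hit
N -> hit
H -> hit
N -> hit
D -> fault, evict H, frames (M N D)
N -> hit
M -> hit
Page faults: 6.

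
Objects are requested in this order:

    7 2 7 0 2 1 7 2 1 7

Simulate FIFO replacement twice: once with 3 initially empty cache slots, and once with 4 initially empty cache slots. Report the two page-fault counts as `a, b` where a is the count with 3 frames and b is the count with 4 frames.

6, 4

3 frames: F F . F . F F F . . → 6 faults.
4 frames: F F . F . F . . . . → 4 faults.
4 < 6: adding a frame reduced faults, as is typical.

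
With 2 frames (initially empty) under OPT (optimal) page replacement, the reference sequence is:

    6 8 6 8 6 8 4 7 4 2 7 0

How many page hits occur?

6: fault, frames [6]
8: fault, frames [6, 8]
6: hit
8: hit
6: hit
8: hit
4: fault, evict 8, frames [6, 4]
7: fault, evict 6, frames [4, 7]
4: hit
2: fault, evict 4, frames [7, 2]
7: hit
0: fault, evict 2, frames [7, 0]
Hits: 6.

6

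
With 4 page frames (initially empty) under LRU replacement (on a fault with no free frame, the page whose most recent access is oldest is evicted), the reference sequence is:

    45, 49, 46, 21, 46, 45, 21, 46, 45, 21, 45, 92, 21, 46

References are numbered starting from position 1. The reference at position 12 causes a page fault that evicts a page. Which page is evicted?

49

pos 1: 45 → miss, frames {45}
pos 2: 49 → miss, frames {45,49}
pos 3: 46 → miss, frames {45,49,46}
pos 4: 21 → miss, frames {45,49,46,21}
pos 5: 46 → hit
pos 6: 45 → hit
pos 7: 21 → hit
pos 8: 46 → hit
pos 9: 45 → hit
pos 10: 21 → hit
pos 11: 45 → hit
pos 12: 92 → miss, evict 49, frames {46,21,45,92}
At position 12, page 49 is evicted.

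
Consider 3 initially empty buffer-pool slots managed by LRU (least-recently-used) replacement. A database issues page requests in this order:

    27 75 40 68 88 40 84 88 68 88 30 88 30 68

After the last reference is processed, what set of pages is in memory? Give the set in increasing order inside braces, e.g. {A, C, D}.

{30, 68, 88}

27 → miss, frames {27}
75 → miss, frames {27,75}
40 → miss, frames {27,75,40}
68 → miss, evict 27, frames {75,40,68}
88 → miss, evict 75, frames {40,68,88}
40 → hit
84 → miss, evict 68, frames {88,40,84}
88 → hit
68 → miss, evict 40, frames {84,88,68}
88 → hit
30 → miss, evict 84, frames {68,88,30}
88 → hit
30 → hit
68 → hit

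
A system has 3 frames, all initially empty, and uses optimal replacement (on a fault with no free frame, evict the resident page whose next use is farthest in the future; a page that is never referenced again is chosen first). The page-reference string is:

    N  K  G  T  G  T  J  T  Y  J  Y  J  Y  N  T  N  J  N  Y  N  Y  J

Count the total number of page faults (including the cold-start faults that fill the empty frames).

N -> fault, frames {N}
K -> fault, frames {N,K}
G -> fault, frames {N,K,G}
T -> fault, evict K, frames {N,G,T}
G -> hit
T -> hit
J -> fault, evict G, frames {N,T,J}
T -> hit
Y -> fault, evict T, frames {N,J,Y}
J -> hit
Y -> hit
J -> hit
Y -> hit
N -> hit
T -> fault, evict Y, frames {N,J,T}
N -> hit
J -> hit
N -> hit
Y -> fault, evict T, frames {N,J,Y}
N -> hit
Y -> hit
J -> hit
Page faults: 8.

8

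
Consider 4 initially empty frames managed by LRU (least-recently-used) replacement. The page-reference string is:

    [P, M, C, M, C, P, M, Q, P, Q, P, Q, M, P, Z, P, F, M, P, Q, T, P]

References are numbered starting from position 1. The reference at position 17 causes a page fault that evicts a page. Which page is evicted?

Q

pos 1: P → miss, frames {P}
pos 2: M → miss, frames {P,M}
pos 3: C → miss, frames {P,M,C}
pos 4: M → hit
pos 5: C → hit
pos 6: P → hit
pos 7: M → hit
pos 8: Q → miss, frames {C,P,M,Q}
pos 9: P → hit
pos 10: Q → hit
pos 11: P → hit
pos 12: Q → hit
pos 13: M → hit
pos 14: P → hit
pos 15: Z → miss, evict C, frames {Q,M,P,Z}
pos 16: P → hit
pos 17: F → miss, evict Q, frames {M,Z,P,F}
At position 17, page Q is evicted.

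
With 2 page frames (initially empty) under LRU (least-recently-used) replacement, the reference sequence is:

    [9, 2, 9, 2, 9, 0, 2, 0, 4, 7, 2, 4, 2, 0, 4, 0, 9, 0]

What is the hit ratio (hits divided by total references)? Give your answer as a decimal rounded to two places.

9 -> fault, frames [9]
2 -> fault, frames [9, 2]
9 -> hit
2 -> hit
9 -> hit
0 -> fault, evict 2, frames [9, 0]
2 -> fault, evict 9, frames [0, 2]
0 -> hit
4 -> fault, evict 2, frames [0, 4]
7 -> fault, evict 0, frames [4, 7]
2 -> fault, evict 4, frames [7, 2]
4 -> fault, evict 7, frames [2, 4]
2 -> hit
0 -> fault, evict 4, frames [2, 0]
4 -> fault, evict 2, frames [0, 4]
0 -> hit
9 -> fault, evict 4, frames [0, 9]
0 -> hit
Hits: 7 of 18 references → 7/18 = 0.3889.

0.39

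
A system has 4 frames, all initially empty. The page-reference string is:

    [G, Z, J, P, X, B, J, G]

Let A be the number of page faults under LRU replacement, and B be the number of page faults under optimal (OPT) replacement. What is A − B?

Under LRU: F F F F F F . F → 7 faults.
Under OPT: F F F F F F . . → 6 faults.
A − B = 7 − 6 = 1.

1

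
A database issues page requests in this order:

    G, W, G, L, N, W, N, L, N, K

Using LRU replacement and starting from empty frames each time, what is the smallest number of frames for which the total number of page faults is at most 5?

4

f=1: 10 faults
f=2: 7 faults
f=3: 6 faults
f=4: 5 faults
f=5: 5 faults
Smallest f with faults ≤ 5 is 4.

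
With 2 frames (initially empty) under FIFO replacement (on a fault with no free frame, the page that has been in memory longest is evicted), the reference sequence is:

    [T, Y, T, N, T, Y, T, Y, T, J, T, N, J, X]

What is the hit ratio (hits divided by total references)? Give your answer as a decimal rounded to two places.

T -> fault, frames (T)
Y -> fault, frames (T Y)
T -> hit
N -> fault, evict T, frames (Y N)
T -> fault, evict Y, frames (N T)
Y -> fault, evict N, frames (T Y)
T -> hit
Y -> hit
T -> hit
J -> fault, evict T, frames (Y J)
T -> fault, evict Y, frames (J T)
N -> fault, evict J, frames (T N)
J -> fault, evict T, frames (N J)
X -> fault, evict N, frames (J X)
Hits: 4 of 14 references → 4/14 = 0.2857.

0.29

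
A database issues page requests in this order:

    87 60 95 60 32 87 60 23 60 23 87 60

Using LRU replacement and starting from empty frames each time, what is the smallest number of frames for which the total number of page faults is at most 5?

f=1: 12 faults
f=2: 9 faults
f=3: 6 faults
f=4: 5 faults
f=5: 5 faults
Smallest f with faults ≤ 5 is 4.

4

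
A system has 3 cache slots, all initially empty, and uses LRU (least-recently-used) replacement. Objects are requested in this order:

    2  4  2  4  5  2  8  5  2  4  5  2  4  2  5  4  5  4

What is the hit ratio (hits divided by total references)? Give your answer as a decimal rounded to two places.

2 → fault, frames (2)
4 → fault, frames (2 4)
2 → hit
4 → hit
5 → fault, frames (2 4 5)
2 → hit
8 → fault, evict 4, frames (5 2 8)
5 → hit
2 → hit
4 → fault, evict 8, frames (5 2 4)
5 → hit
2 → hit
4 → hit
2 → hit
5 → hit
4 → hit
5 → hit
4 → hit
Hits: 13 of 18 references → 13/18 = 0.7222.

0.72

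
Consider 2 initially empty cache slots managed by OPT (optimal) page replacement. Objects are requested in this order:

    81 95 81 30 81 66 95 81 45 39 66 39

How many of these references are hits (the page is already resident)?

81: miss, frames (81)
95: miss, frames (81 95)
81: hit
30: miss, evict 95, frames (81 30)
81: hit
66: miss, evict 30, frames (81 66)
95: miss, evict 66, frames (81 95)
81: hit
45: miss, evict 95, frames (81 45)
39: miss, evict 45, frames (81 39)
66: miss, evict 81, frames (39 66)
39: hit
Hits: 4.

4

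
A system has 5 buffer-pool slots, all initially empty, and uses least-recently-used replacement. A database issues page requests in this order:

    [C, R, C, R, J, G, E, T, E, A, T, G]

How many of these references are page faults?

C -> miss, frames [C]
R -> miss, frames [C, R]
C -> hit
R -> hit
J -> miss, frames [C, R, J]
G -> miss, frames [C, R, J, G]
E -> miss, frames [C, R, J, G, E]
T -> miss, evict C, frames [R, J, G, E, T]
E -> hit
A -> miss, evict R, frames [J, G, T, E, A]
T -> hit
G -> hit
Page faults: 7.

7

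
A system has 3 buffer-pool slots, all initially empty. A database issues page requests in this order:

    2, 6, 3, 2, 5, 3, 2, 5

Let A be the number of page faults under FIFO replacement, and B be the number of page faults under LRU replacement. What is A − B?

1

Under FIFO: F F F . F . F . → 5 faults.
Under LRU: F F F . F . . . → 4 faults.
A − B = 5 − 4 = 1.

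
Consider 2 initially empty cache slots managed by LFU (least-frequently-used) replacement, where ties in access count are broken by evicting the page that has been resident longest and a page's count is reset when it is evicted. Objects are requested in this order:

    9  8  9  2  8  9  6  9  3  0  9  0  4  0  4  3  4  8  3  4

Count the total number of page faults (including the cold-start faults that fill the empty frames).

15

9 -> miss, frames (9)
8 -> miss, frames (9 8)
9 -> hit
2 -> miss, evict 8, frames (9 2)
8 -> miss, evict 2, frames (9 8)
9 -> hit
6 -> miss, evict 8, frames (9 6)
9 -> hit
3 -> miss, evict 6, frames (9 3)
0 -> miss, evict 3, frames (9 0)
9 -> hit
0 -> hit
4 -> miss, evict 0, frames (9 4)
0 -> miss, evict 4, frames (9 0)
4 -> miss, evict 0, frames (9 4)
3 -> miss, evict 4, frames (9 3)
4 -> miss, evict 3, frames (9 4)
8 -> miss, evict 4, frames (9 8)
3 -> miss, evict 8, frames (9 3)
4 -> miss, evict 3, frames (9 4)
Page faults: 15.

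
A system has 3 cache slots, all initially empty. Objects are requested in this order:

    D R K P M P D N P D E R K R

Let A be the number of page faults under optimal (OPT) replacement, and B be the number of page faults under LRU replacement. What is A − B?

-1

Under OPT: F F F F F . . F . . F F F . → 9 faults.
Under LRU: F F F F F . F F . . F F F . → 10 faults.
A − B = 9 − 10 = -1.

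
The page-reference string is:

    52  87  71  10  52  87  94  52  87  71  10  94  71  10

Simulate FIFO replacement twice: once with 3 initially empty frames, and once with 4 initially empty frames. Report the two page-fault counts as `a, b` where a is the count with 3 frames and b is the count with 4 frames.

9, 10

3 frames: F F F F F F F . . F F . . . → 9 faults.
4 frames: F F F F . . F F F F F F . . → 10 faults.
10 > 9: adding a frame increased faults — Belady's anomaly.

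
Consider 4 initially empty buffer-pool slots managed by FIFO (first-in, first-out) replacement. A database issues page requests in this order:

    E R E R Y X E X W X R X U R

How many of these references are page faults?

E: fault, frames (E)
R: fault, frames (E R)
E: hit
R: hit
Y: fault, frames (E R Y)
X: fault, frames (E R Y X)
E: hit
X: hit
W: fault, evict E, frames (R Y X W)
X: hit
R: hit
X: hit
U: fault, evict R, frames (Y X W U)
R: fault, evict Y, frames (X W U R)
Page faults: 7.

7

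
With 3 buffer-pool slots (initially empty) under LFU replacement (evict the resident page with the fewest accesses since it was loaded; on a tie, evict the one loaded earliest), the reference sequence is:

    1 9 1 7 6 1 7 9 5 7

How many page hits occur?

1 -> fault, frames [1]
9 -> fault, frames [1, 9]
1 -> hit
7 -> fault, frames [1, 9, 7]
6 -> fault, evict 9, frames [1, 7, 6]
1 -> hit
7 -> hit
9 -> fault, evict 6, frames [1, 7, 9]
5 -> fault, evict 9, frames [1, 7, 5]
7 -> hit
Hits: 4.

4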